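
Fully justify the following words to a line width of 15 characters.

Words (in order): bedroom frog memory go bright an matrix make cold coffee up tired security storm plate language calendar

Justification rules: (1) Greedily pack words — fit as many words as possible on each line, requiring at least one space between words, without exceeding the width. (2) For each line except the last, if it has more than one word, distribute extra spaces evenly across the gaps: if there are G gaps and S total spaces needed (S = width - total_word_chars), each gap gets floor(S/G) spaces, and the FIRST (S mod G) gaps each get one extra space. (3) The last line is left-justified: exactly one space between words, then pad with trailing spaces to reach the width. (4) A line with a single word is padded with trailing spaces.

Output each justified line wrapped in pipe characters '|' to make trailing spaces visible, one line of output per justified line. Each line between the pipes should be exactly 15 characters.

Line 1: ['bedroom', 'frog'] (min_width=12, slack=3)
Line 2: ['memory', 'go'] (min_width=9, slack=6)
Line 3: ['bright', 'an'] (min_width=9, slack=6)
Line 4: ['matrix', 'make'] (min_width=11, slack=4)
Line 5: ['cold', 'coffee', 'up'] (min_width=14, slack=1)
Line 6: ['tired', 'security'] (min_width=14, slack=1)
Line 7: ['storm', 'plate'] (min_width=11, slack=4)
Line 8: ['language'] (min_width=8, slack=7)
Line 9: ['calendar'] (min_width=8, slack=7)

Answer: |bedroom    frog|
|memory       go|
|bright       an|
|matrix     make|
|cold  coffee up|
|tired  security|
|storm     plate|
|language       |
|calendar       |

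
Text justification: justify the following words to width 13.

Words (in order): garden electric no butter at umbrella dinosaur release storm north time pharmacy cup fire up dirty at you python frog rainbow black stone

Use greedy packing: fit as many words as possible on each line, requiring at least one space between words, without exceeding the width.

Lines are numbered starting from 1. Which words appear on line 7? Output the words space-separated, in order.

Answer: north time

Derivation:
Line 1: ['garden'] (min_width=6, slack=7)
Line 2: ['electric', 'no'] (min_width=11, slack=2)
Line 3: ['butter', 'at'] (min_width=9, slack=4)
Line 4: ['umbrella'] (min_width=8, slack=5)
Line 5: ['dinosaur'] (min_width=8, slack=5)
Line 6: ['release', 'storm'] (min_width=13, slack=0)
Line 7: ['north', 'time'] (min_width=10, slack=3)
Line 8: ['pharmacy', 'cup'] (min_width=12, slack=1)
Line 9: ['fire', 'up', 'dirty'] (min_width=13, slack=0)
Line 10: ['at', 'you', 'python'] (min_width=13, slack=0)
Line 11: ['frog', 'rainbow'] (min_width=12, slack=1)
Line 12: ['black', 'stone'] (min_width=11, slack=2)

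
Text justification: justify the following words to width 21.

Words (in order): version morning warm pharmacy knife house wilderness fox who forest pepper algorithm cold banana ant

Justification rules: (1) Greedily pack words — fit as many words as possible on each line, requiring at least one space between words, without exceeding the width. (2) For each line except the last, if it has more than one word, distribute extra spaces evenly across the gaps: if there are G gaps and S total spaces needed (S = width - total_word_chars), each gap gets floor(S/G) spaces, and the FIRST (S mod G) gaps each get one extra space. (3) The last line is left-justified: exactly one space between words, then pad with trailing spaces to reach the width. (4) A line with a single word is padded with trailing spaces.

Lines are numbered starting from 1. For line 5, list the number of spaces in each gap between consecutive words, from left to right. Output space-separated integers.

Line 1: ['version', 'morning', 'warm'] (min_width=20, slack=1)
Line 2: ['pharmacy', 'knife', 'house'] (min_width=20, slack=1)
Line 3: ['wilderness', 'fox', 'who'] (min_width=18, slack=3)
Line 4: ['forest', 'pepper'] (min_width=13, slack=8)
Line 5: ['algorithm', 'cold', 'banana'] (min_width=21, slack=0)
Line 6: ['ant'] (min_width=3, slack=18)

Answer: 1 1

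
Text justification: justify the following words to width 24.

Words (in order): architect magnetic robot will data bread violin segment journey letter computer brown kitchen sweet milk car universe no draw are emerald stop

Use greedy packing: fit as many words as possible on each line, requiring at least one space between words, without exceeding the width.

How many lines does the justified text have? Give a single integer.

Line 1: ['architect', 'magnetic', 'robot'] (min_width=24, slack=0)
Line 2: ['will', 'data', 'bread', 'violin'] (min_width=22, slack=2)
Line 3: ['segment', 'journey', 'letter'] (min_width=22, slack=2)
Line 4: ['computer', 'brown', 'kitchen'] (min_width=22, slack=2)
Line 5: ['sweet', 'milk', 'car', 'universe'] (min_width=23, slack=1)
Line 6: ['no', 'draw', 'are', 'emerald', 'stop'] (min_width=24, slack=0)
Total lines: 6

Answer: 6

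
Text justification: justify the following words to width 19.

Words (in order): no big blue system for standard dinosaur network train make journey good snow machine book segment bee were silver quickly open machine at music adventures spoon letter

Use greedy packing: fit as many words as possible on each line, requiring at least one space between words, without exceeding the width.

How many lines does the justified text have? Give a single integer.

Line 1: ['no', 'big', 'blue', 'system'] (min_width=18, slack=1)
Line 2: ['for', 'standard'] (min_width=12, slack=7)
Line 3: ['dinosaur', 'network'] (min_width=16, slack=3)
Line 4: ['train', 'make', 'journey'] (min_width=18, slack=1)
Line 5: ['good', 'snow', 'machine'] (min_width=17, slack=2)
Line 6: ['book', 'segment', 'bee'] (min_width=16, slack=3)
Line 7: ['were', 'silver', 'quickly'] (min_width=19, slack=0)
Line 8: ['open', 'machine', 'at'] (min_width=15, slack=4)
Line 9: ['music', 'adventures'] (min_width=16, slack=3)
Line 10: ['spoon', 'letter'] (min_width=12, slack=7)
Total lines: 10

Answer: 10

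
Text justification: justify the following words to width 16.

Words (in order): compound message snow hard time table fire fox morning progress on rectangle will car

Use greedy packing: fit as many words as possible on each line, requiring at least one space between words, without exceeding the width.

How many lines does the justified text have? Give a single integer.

Answer: 6

Derivation:
Line 1: ['compound', 'message'] (min_width=16, slack=0)
Line 2: ['snow', 'hard', 'time'] (min_width=14, slack=2)
Line 3: ['table', 'fire', 'fox'] (min_width=14, slack=2)
Line 4: ['morning', 'progress'] (min_width=16, slack=0)
Line 5: ['on', 'rectangle'] (min_width=12, slack=4)
Line 6: ['will', 'car'] (min_width=8, slack=8)
Total lines: 6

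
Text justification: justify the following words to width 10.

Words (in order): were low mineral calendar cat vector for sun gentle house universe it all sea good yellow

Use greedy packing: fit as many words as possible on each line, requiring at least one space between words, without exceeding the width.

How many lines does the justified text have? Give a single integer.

Line 1: ['were', 'low'] (min_width=8, slack=2)
Line 2: ['mineral'] (min_width=7, slack=3)
Line 3: ['calendar'] (min_width=8, slack=2)
Line 4: ['cat', 'vector'] (min_width=10, slack=0)
Line 5: ['for', 'sun'] (min_width=7, slack=3)
Line 6: ['gentle'] (min_width=6, slack=4)
Line 7: ['house'] (min_width=5, slack=5)
Line 8: ['universe'] (min_width=8, slack=2)
Line 9: ['it', 'all', 'sea'] (min_width=10, slack=0)
Line 10: ['good'] (min_width=4, slack=6)
Line 11: ['yellow'] (min_width=6, slack=4)
Total lines: 11

Answer: 11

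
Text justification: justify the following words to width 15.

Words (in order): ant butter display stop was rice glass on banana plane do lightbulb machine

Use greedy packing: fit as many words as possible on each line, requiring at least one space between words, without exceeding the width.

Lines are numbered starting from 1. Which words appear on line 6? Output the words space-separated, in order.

Answer: machine

Derivation:
Line 1: ['ant', 'butter'] (min_width=10, slack=5)
Line 2: ['display', 'stop'] (min_width=12, slack=3)
Line 3: ['was', 'rice', 'glass'] (min_width=14, slack=1)
Line 4: ['on', 'banana', 'plane'] (min_width=15, slack=0)
Line 5: ['do', 'lightbulb'] (min_width=12, slack=3)
Line 6: ['machine'] (min_width=7, slack=8)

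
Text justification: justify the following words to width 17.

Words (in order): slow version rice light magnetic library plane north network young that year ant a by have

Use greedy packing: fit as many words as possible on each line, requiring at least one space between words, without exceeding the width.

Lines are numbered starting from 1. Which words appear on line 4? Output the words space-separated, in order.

Answer: north network

Derivation:
Line 1: ['slow', 'version', 'rice'] (min_width=17, slack=0)
Line 2: ['light', 'magnetic'] (min_width=14, slack=3)
Line 3: ['library', 'plane'] (min_width=13, slack=4)
Line 4: ['north', 'network'] (min_width=13, slack=4)
Line 5: ['young', 'that', 'year'] (min_width=15, slack=2)
Line 6: ['ant', 'a', 'by', 'have'] (min_width=13, slack=4)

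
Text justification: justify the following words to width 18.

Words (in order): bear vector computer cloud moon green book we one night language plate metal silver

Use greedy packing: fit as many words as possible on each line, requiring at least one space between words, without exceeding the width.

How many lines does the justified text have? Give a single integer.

Answer: 5

Derivation:
Line 1: ['bear', 'vector'] (min_width=11, slack=7)
Line 2: ['computer', 'cloud'] (min_width=14, slack=4)
Line 3: ['moon', 'green', 'book', 'we'] (min_width=18, slack=0)
Line 4: ['one', 'night', 'language'] (min_width=18, slack=0)
Line 5: ['plate', 'metal', 'silver'] (min_width=18, slack=0)
Total lines: 5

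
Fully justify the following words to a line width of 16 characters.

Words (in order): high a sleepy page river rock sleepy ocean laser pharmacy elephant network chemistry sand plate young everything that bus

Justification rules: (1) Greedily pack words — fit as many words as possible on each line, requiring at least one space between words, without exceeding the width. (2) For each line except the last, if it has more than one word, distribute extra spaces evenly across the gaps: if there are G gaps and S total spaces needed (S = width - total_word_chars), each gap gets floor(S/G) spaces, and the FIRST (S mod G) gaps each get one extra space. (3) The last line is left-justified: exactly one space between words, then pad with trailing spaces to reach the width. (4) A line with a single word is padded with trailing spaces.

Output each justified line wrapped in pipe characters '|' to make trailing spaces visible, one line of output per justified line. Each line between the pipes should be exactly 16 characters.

Line 1: ['high', 'a', 'sleepy'] (min_width=13, slack=3)
Line 2: ['page', 'river', 'rock'] (min_width=15, slack=1)
Line 3: ['sleepy', 'ocean'] (min_width=12, slack=4)
Line 4: ['laser', 'pharmacy'] (min_width=14, slack=2)
Line 5: ['elephant', 'network'] (min_width=16, slack=0)
Line 6: ['chemistry', 'sand'] (min_width=14, slack=2)
Line 7: ['plate', 'young'] (min_width=11, slack=5)
Line 8: ['everything', 'that'] (min_width=15, slack=1)
Line 9: ['bus'] (min_width=3, slack=13)

Answer: |high   a  sleepy|
|page  river rock|
|sleepy     ocean|
|laser   pharmacy|
|elephant network|
|chemistry   sand|
|plate      young|
|everything  that|
|bus             |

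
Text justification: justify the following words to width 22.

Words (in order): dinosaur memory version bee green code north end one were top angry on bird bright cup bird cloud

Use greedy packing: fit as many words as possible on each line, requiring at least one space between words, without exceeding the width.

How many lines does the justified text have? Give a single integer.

Line 1: ['dinosaur', 'memory'] (min_width=15, slack=7)
Line 2: ['version', 'bee', 'green', 'code'] (min_width=22, slack=0)
Line 3: ['north', 'end', 'one', 'were', 'top'] (min_width=22, slack=0)
Line 4: ['angry', 'on', 'bird', 'bright'] (min_width=20, slack=2)
Line 5: ['cup', 'bird', 'cloud'] (min_width=14, slack=8)
Total lines: 5

Answer: 5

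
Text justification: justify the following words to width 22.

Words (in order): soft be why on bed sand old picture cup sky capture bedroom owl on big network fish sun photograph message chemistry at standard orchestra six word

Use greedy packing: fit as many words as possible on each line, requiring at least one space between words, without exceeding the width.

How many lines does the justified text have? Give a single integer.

Line 1: ['soft', 'be', 'why', 'on', 'bed'] (min_width=18, slack=4)
Line 2: ['sand', 'old', 'picture', 'cup'] (min_width=20, slack=2)
Line 3: ['sky', 'capture', 'bedroom'] (min_width=19, slack=3)
Line 4: ['owl', 'on', 'big', 'network'] (min_width=18, slack=4)
Line 5: ['fish', 'sun', 'photograph'] (min_width=19, slack=3)
Line 6: ['message', 'chemistry', 'at'] (min_width=20, slack=2)
Line 7: ['standard', 'orchestra', 'six'] (min_width=22, slack=0)
Line 8: ['word'] (min_width=4, slack=18)
Total lines: 8

Answer: 8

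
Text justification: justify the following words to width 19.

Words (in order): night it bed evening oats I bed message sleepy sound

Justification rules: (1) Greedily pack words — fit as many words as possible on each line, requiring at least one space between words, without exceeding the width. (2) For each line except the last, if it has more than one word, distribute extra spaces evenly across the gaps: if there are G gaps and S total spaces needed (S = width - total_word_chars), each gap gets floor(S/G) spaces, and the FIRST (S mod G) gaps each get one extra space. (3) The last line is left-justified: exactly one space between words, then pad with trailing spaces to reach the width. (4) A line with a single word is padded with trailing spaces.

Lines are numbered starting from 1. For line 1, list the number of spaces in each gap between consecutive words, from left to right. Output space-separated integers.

Answer: 5 4

Derivation:
Line 1: ['night', 'it', 'bed'] (min_width=12, slack=7)
Line 2: ['evening', 'oats', 'I', 'bed'] (min_width=18, slack=1)
Line 3: ['message', 'sleepy'] (min_width=14, slack=5)
Line 4: ['sound'] (min_width=5, slack=14)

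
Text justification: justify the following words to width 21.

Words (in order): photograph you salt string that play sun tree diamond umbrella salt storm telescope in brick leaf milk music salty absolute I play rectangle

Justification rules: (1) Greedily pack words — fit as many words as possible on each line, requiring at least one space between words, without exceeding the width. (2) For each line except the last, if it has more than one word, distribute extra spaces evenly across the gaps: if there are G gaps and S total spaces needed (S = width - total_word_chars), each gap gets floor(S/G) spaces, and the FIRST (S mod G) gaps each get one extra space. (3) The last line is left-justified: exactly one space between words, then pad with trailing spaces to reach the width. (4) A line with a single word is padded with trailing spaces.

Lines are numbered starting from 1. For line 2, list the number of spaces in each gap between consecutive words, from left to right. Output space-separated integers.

Line 1: ['photograph', 'you', 'salt'] (min_width=19, slack=2)
Line 2: ['string', 'that', 'play', 'sun'] (min_width=20, slack=1)
Line 3: ['tree', 'diamond', 'umbrella'] (min_width=21, slack=0)
Line 4: ['salt', 'storm', 'telescope'] (min_width=20, slack=1)
Line 5: ['in', 'brick', 'leaf', 'milk'] (min_width=18, slack=3)
Line 6: ['music', 'salty', 'absolute'] (min_width=20, slack=1)
Line 7: ['I', 'play', 'rectangle'] (min_width=16, slack=5)

Answer: 2 1 1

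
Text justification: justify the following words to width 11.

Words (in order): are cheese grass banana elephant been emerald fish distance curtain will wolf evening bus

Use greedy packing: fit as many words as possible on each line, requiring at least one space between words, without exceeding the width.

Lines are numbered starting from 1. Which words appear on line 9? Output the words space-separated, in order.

Line 1: ['are', 'cheese'] (min_width=10, slack=1)
Line 2: ['grass'] (min_width=5, slack=6)
Line 3: ['banana'] (min_width=6, slack=5)
Line 4: ['elephant'] (min_width=8, slack=3)
Line 5: ['been'] (min_width=4, slack=7)
Line 6: ['emerald'] (min_width=7, slack=4)
Line 7: ['fish'] (min_width=4, slack=7)
Line 8: ['distance'] (min_width=8, slack=3)
Line 9: ['curtain'] (min_width=7, slack=4)
Line 10: ['will', 'wolf'] (min_width=9, slack=2)
Line 11: ['evening', 'bus'] (min_width=11, slack=0)

Answer: curtain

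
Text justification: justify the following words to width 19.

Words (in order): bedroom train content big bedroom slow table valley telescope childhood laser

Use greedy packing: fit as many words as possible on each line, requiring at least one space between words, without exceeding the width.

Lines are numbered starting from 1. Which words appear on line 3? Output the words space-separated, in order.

Line 1: ['bedroom', 'train'] (min_width=13, slack=6)
Line 2: ['content', 'big', 'bedroom'] (min_width=19, slack=0)
Line 3: ['slow', 'table', 'valley'] (min_width=17, slack=2)
Line 4: ['telescope', 'childhood'] (min_width=19, slack=0)
Line 5: ['laser'] (min_width=5, slack=14)

Answer: slow table valley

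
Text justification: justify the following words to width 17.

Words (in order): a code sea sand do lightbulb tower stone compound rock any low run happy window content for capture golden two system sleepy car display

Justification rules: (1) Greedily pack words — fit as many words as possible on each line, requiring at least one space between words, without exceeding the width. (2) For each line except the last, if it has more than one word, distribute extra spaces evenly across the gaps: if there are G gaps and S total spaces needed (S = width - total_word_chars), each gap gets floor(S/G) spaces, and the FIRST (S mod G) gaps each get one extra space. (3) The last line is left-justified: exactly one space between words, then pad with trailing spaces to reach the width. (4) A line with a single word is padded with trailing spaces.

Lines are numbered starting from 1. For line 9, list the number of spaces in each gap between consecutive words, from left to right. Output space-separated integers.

Line 1: ['a', 'code', 'sea', 'sand'] (min_width=15, slack=2)
Line 2: ['do', 'lightbulb'] (min_width=12, slack=5)
Line 3: ['tower', 'stone'] (min_width=11, slack=6)
Line 4: ['compound', 'rock', 'any'] (min_width=17, slack=0)
Line 5: ['low', 'run', 'happy'] (min_width=13, slack=4)
Line 6: ['window', 'content'] (min_width=14, slack=3)
Line 7: ['for', 'capture'] (min_width=11, slack=6)
Line 8: ['golden', 'two', 'system'] (min_width=17, slack=0)
Line 9: ['sleepy', 'car'] (min_width=10, slack=7)
Line 10: ['display'] (min_width=7, slack=10)

Answer: 8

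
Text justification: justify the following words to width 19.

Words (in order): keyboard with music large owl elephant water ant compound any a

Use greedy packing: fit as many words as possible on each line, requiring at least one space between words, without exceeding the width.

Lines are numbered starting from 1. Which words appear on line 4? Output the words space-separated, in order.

Line 1: ['keyboard', 'with', 'music'] (min_width=19, slack=0)
Line 2: ['large', 'owl', 'elephant'] (min_width=18, slack=1)
Line 3: ['water', 'ant', 'compound'] (min_width=18, slack=1)
Line 4: ['any', 'a'] (min_width=5, slack=14)

Answer: any a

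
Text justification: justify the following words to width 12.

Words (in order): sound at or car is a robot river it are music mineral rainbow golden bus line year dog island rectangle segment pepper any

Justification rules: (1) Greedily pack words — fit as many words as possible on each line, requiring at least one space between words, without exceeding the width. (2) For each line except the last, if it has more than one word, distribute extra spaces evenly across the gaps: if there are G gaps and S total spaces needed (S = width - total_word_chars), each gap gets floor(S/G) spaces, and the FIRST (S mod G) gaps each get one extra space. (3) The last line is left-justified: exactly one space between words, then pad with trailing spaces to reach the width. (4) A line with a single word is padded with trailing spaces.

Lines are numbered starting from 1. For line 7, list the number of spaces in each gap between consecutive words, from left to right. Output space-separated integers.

Line 1: ['sound', 'at', 'or'] (min_width=11, slack=1)
Line 2: ['car', 'is', 'a'] (min_width=8, slack=4)
Line 3: ['robot', 'river'] (min_width=11, slack=1)
Line 4: ['it', 'are', 'music'] (min_width=12, slack=0)
Line 5: ['mineral'] (min_width=7, slack=5)
Line 6: ['rainbow'] (min_width=7, slack=5)
Line 7: ['golden', 'bus'] (min_width=10, slack=2)
Line 8: ['line', 'year'] (min_width=9, slack=3)
Line 9: ['dog', 'island'] (min_width=10, slack=2)
Line 10: ['rectangle'] (min_width=9, slack=3)
Line 11: ['segment'] (min_width=7, slack=5)
Line 12: ['pepper', 'any'] (min_width=10, slack=2)

Answer: 3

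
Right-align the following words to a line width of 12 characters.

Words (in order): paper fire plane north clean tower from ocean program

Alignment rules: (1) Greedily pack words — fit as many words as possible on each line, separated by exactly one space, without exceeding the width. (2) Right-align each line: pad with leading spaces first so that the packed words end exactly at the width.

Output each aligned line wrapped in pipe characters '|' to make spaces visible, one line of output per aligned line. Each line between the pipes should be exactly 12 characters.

Line 1: ['paper', 'fire'] (min_width=10, slack=2)
Line 2: ['plane', 'north'] (min_width=11, slack=1)
Line 3: ['clean', 'tower'] (min_width=11, slack=1)
Line 4: ['from', 'ocean'] (min_width=10, slack=2)
Line 5: ['program'] (min_width=7, slack=5)

Answer: |  paper fire|
| plane north|
| clean tower|
|  from ocean|
|     program|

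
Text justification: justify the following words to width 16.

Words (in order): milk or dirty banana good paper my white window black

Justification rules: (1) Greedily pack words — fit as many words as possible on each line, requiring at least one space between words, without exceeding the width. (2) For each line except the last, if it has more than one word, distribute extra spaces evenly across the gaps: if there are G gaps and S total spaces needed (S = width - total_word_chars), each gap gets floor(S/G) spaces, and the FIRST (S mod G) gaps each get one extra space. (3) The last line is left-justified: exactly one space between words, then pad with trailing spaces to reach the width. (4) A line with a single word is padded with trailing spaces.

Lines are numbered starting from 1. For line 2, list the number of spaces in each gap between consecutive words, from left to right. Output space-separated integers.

Answer: 6

Derivation:
Line 1: ['milk', 'or', 'dirty'] (min_width=13, slack=3)
Line 2: ['banana', 'good'] (min_width=11, slack=5)
Line 3: ['paper', 'my', 'white'] (min_width=14, slack=2)
Line 4: ['window', 'black'] (min_width=12, slack=4)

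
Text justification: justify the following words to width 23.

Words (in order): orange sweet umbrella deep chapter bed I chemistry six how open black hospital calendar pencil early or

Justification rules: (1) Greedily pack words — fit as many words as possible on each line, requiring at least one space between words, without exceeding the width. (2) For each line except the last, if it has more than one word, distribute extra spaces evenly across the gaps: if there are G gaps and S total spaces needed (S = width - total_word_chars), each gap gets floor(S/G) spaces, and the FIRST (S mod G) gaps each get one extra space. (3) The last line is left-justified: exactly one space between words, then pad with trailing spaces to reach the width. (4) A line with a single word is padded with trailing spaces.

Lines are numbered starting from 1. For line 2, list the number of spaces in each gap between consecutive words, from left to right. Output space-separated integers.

Line 1: ['orange', 'sweet', 'umbrella'] (min_width=21, slack=2)
Line 2: ['deep', 'chapter', 'bed', 'I'] (min_width=18, slack=5)
Line 3: ['chemistry', 'six', 'how', 'open'] (min_width=22, slack=1)
Line 4: ['black', 'hospital', 'calendar'] (min_width=23, slack=0)
Line 5: ['pencil', 'early', 'or'] (min_width=15, slack=8)

Answer: 3 3 2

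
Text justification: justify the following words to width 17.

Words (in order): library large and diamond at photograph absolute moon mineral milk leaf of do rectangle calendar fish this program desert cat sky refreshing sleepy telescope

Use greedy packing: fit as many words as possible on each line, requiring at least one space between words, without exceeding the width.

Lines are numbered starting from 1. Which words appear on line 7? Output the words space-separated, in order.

Answer: calendar fish

Derivation:
Line 1: ['library', 'large', 'and'] (min_width=17, slack=0)
Line 2: ['diamond', 'at'] (min_width=10, slack=7)
Line 3: ['photograph'] (min_width=10, slack=7)
Line 4: ['absolute', 'moon'] (min_width=13, slack=4)
Line 5: ['mineral', 'milk', 'leaf'] (min_width=17, slack=0)
Line 6: ['of', 'do', 'rectangle'] (min_width=15, slack=2)
Line 7: ['calendar', 'fish'] (min_width=13, slack=4)
Line 8: ['this', 'program'] (min_width=12, slack=5)
Line 9: ['desert', 'cat', 'sky'] (min_width=14, slack=3)
Line 10: ['refreshing', 'sleepy'] (min_width=17, slack=0)
Line 11: ['telescope'] (min_width=9, slack=8)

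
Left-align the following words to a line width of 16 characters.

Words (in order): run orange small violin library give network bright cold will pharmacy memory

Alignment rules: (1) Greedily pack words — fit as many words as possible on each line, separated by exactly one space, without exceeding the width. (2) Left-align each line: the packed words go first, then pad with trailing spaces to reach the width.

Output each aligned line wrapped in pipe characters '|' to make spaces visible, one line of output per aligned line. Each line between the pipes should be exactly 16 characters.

Line 1: ['run', 'orange', 'small'] (min_width=16, slack=0)
Line 2: ['violin', 'library'] (min_width=14, slack=2)
Line 3: ['give', 'network'] (min_width=12, slack=4)
Line 4: ['bright', 'cold', 'will'] (min_width=16, slack=0)
Line 5: ['pharmacy', 'memory'] (min_width=15, slack=1)

Answer: |run orange small|
|violin library  |
|give network    |
|bright cold will|
|pharmacy memory |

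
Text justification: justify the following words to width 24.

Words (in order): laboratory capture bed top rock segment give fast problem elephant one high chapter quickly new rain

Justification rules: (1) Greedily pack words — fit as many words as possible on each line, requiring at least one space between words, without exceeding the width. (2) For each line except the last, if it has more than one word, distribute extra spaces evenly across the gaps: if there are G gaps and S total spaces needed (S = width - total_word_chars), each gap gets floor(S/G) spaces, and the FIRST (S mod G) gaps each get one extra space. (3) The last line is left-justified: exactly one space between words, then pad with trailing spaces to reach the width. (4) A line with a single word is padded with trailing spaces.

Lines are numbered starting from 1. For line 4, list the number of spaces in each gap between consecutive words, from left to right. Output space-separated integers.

Line 1: ['laboratory', 'capture', 'bed'] (min_width=22, slack=2)
Line 2: ['top', 'rock', 'segment', 'give'] (min_width=21, slack=3)
Line 3: ['fast', 'problem', 'elephant'] (min_width=21, slack=3)
Line 4: ['one', 'high', 'chapter', 'quickly'] (min_width=24, slack=0)
Line 5: ['new', 'rain'] (min_width=8, slack=16)

Answer: 1 1 1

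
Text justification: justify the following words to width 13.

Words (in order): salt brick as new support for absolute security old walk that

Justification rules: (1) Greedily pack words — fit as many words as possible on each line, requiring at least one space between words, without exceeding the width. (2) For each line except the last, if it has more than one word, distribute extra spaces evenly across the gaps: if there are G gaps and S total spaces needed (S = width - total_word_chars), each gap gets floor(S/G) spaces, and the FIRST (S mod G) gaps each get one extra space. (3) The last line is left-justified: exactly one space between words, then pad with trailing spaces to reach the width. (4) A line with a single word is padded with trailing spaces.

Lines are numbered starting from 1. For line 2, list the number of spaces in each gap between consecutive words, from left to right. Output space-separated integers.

Answer: 3

Derivation:
Line 1: ['salt', 'brick', 'as'] (min_width=13, slack=0)
Line 2: ['new', 'support'] (min_width=11, slack=2)
Line 3: ['for', 'absolute'] (min_width=12, slack=1)
Line 4: ['security', 'old'] (min_width=12, slack=1)
Line 5: ['walk', 'that'] (min_width=9, slack=4)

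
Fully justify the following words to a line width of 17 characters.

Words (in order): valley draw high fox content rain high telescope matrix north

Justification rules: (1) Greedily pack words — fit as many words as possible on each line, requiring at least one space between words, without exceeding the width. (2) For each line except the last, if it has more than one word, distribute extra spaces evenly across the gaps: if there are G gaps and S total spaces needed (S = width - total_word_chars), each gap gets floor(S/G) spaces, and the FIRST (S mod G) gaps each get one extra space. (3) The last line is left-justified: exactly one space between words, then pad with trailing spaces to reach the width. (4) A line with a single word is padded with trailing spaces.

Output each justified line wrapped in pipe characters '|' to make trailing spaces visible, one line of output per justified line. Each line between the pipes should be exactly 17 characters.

Line 1: ['valley', 'draw', 'high'] (min_width=16, slack=1)
Line 2: ['fox', 'content', 'rain'] (min_width=16, slack=1)
Line 3: ['high', 'telescope'] (min_width=14, slack=3)
Line 4: ['matrix', 'north'] (min_width=12, slack=5)

Answer: |valley  draw high|
|fox  content rain|
|high    telescope|
|matrix north     |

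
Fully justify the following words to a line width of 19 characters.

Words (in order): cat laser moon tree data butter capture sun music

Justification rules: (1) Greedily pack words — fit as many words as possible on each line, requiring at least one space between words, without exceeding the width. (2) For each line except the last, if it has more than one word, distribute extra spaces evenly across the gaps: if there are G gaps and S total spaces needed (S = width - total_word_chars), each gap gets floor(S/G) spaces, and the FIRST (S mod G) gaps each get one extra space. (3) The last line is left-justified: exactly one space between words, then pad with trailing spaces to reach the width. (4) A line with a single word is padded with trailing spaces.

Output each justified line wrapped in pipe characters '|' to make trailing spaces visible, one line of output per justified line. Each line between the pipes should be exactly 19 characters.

Line 1: ['cat', 'laser', 'moon', 'tree'] (min_width=19, slack=0)
Line 2: ['data', 'butter', 'capture'] (min_width=19, slack=0)
Line 3: ['sun', 'music'] (min_width=9, slack=10)

Answer: |cat laser moon tree|
|data butter capture|
|sun music          |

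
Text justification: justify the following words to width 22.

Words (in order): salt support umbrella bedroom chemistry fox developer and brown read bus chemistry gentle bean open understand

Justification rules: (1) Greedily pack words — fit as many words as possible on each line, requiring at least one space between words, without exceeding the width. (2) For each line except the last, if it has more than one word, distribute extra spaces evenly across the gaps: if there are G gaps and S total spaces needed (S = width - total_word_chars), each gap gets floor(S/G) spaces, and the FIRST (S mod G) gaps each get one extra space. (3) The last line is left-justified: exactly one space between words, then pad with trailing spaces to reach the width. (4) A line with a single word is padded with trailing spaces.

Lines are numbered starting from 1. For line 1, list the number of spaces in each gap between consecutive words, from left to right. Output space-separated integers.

Answer: 2 1

Derivation:
Line 1: ['salt', 'support', 'umbrella'] (min_width=21, slack=1)
Line 2: ['bedroom', 'chemistry', 'fox'] (min_width=21, slack=1)
Line 3: ['developer', 'and', 'brown'] (min_width=19, slack=3)
Line 4: ['read', 'bus', 'chemistry'] (min_width=18, slack=4)
Line 5: ['gentle', 'bean', 'open'] (min_width=16, slack=6)
Line 6: ['understand'] (min_width=10, slack=12)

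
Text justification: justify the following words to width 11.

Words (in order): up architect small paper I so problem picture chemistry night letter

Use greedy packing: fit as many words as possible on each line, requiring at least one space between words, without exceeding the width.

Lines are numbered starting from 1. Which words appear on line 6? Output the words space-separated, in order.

Answer: picture

Derivation:
Line 1: ['up'] (min_width=2, slack=9)
Line 2: ['architect'] (min_width=9, slack=2)
Line 3: ['small', 'paper'] (min_width=11, slack=0)
Line 4: ['I', 'so'] (min_width=4, slack=7)
Line 5: ['problem'] (min_width=7, slack=4)
Line 6: ['picture'] (min_width=7, slack=4)
Line 7: ['chemistry'] (min_width=9, slack=2)
Line 8: ['night'] (min_width=5, slack=6)
Line 9: ['letter'] (min_width=6, slack=5)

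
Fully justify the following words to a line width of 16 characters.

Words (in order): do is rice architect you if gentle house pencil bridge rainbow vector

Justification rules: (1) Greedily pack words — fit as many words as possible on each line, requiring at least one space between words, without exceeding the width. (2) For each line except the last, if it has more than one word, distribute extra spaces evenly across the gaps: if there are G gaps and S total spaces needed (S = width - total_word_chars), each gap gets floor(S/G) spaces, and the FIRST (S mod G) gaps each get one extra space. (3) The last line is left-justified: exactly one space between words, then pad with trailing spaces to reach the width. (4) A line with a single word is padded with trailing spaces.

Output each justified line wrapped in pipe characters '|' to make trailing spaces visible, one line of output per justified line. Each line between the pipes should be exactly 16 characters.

Answer: |do    is    rice|
|architect you if|
|gentle     house|
|pencil    bridge|
|rainbow vector  |

Derivation:
Line 1: ['do', 'is', 'rice'] (min_width=10, slack=6)
Line 2: ['architect', 'you', 'if'] (min_width=16, slack=0)
Line 3: ['gentle', 'house'] (min_width=12, slack=4)
Line 4: ['pencil', 'bridge'] (min_width=13, slack=3)
Line 5: ['rainbow', 'vector'] (min_width=14, slack=2)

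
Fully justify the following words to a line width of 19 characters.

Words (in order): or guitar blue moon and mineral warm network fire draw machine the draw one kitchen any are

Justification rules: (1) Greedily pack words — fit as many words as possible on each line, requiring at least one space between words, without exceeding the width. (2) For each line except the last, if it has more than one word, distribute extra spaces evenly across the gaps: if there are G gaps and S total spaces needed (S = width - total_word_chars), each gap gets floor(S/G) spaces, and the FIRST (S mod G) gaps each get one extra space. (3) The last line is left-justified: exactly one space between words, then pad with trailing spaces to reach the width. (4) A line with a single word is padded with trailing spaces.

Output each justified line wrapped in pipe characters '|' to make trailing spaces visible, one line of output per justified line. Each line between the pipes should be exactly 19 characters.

Line 1: ['or', 'guitar', 'blue', 'moon'] (min_width=19, slack=0)
Line 2: ['and', 'mineral', 'warm'] (min_width=16, slack=3)
Line 3: ['network', 'fire', 'draw'] (min_width=17, slack=2)
Line 4: ['machine', 'the', 'draw'] (min_width=16, slack=3)
Line 5: ['one', 'kitchen', 'any', 'are'] (min_width=19, slack=0)

Answer: |or guitar blue moon|
|and   mineral  warm|
|network  fire  draw|
|machine   the  draw|
|one kitchen any are|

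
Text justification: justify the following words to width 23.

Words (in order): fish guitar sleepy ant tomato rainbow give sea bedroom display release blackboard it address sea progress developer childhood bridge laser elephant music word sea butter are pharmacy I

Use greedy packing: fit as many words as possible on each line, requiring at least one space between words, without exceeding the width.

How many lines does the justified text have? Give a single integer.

Line 1: ['fish', 'guitar', 'sleepy', 'ant'] (min_width=22, slack=1)
Line 2: ['tomato', 'rainbow', 'give', 'sea'] (min_width=23, slack=0)
Line 3: ['bedroom', 'display', 'release'] (min_width=23, slack=0)
Line 4: ['blackboard', 'it', 'address'] (min_width=21, slack=2)
Line 5: ['sea', 'progress', 'developer'] (min_width=22, slack=1)
Line 6: ['childhood', 'bridge', 'laser'] (min_width=22, slack=1)
Line 7: ['elephant', 'music', 'word', 'sea'] (min_width=23, slack=0)
Line 8: ['butter', 'are', 'pharmacy', 'I'] (min_width=21, slack=2)
Total lines: 8

Answer: 8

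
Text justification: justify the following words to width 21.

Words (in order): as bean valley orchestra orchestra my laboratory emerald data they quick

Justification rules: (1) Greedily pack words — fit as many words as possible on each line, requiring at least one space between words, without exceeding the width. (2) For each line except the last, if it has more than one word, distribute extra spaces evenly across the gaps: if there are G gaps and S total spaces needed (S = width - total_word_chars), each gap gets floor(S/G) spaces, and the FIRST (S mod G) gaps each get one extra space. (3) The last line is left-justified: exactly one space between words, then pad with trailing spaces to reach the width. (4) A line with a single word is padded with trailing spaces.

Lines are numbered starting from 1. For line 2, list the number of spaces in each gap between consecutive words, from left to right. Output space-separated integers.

Line 1: ['as', 'bean', 'valley'] (min_width=14, slack=7)
Line 2: ['orchestra', 'orchestra'] (min_width=19, slack=2)
Line 3: ['my', 'laboratory', 'emerald'] (min_width=21, slack=0)
Line 4: ['data', 'they', 'quick'] (min_width=15, slack=6)

Answer: 3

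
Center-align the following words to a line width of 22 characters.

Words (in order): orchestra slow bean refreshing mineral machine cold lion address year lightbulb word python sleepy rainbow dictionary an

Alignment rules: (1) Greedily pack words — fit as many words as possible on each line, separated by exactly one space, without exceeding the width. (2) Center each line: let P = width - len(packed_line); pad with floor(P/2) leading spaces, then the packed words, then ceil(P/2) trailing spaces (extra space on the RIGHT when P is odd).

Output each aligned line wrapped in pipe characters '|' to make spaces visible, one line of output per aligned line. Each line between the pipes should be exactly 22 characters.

Line 1: ['orchestra', 'slow', 'bean'] (min_width=19, slack=3)
Line 2: ['refreshing', 'mineral'] (min_width=18, slack=4)
Line 3: ['machine', 'cold', 'lion'] (min_width=17, slack=5)
Line 4: ['address', 'year', 'lightbulb'] (min_width=22, slack=0)
Line 5: ['word', 'python', 'sleepy'] (min_width=18, slack=4)
Line 6: ['rainbow', 'dictionary', 'an'] (min_width=21, slack=1)

Answer: | orchestra slow bean  |
|  refreshing mineral  |
|  machine cold lion   |
|address year lightbulb|
|  word python sleepy  |
|rainbow dictionary an |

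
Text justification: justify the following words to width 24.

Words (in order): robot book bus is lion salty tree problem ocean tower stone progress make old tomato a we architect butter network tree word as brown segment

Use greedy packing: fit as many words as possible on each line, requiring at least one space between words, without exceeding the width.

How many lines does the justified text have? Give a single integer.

Line 1: ['robot', 'book', 'bus', 'is', 'lion'] (min_width=22, slack=2)
Line 2: ['salty', 'tree', 'problem', 'ocean'] (min_width=24, slack=0)
Line 3: ['tower', 'stone', 'progress'] (min_width=20, slack=4)
Line 4: ['make', 'old', 'tomato', 'a', 'we'] (min_width=20, slack=4)
Line 5: ['architect', 'butter', 'network'] (min_width=24, slack=0)
Line 6: ['tree', 'word', 'as', 'brown'] (min_width=18, slack=6)
Line 7: ['segment'] (min_width=7, slack=17)
Total lines: 7

Answer: 7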